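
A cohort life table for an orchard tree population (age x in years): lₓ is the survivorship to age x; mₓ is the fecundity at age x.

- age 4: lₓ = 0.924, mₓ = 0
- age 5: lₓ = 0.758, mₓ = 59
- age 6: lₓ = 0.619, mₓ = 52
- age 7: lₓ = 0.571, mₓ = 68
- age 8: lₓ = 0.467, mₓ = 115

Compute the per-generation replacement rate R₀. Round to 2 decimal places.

R₀ = Σ lₓ mₓ:
  age 4: 0.924 × 0 = 0.0000
  age 5: 0.758 × 59 = 44.7220
  age 6: 0.619 × 52 = 32.1880
  age 7: 0.571 × 68 = 38.8280
  age 8: 0.467 × 115 = 53.7050
R₀ = 0.0000 + 44.7220 + 32.1880 + 38.8280 + 53.7050 = 169.4430

169.44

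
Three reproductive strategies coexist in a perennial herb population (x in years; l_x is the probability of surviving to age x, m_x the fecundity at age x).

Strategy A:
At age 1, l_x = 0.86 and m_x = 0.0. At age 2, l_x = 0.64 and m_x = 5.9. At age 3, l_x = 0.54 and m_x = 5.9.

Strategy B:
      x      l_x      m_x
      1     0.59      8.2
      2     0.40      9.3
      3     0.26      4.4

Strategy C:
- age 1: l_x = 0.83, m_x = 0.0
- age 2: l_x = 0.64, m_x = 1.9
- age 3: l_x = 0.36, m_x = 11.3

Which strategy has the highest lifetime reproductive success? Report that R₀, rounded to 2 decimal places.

9.70

Strategy A: R₀ = 0.86×0.0 + 0.64×5.9 + 0.54×5.9 = 6.9620
Strategy B: R₀ = 0.59×8.2 + 0.40×9.3 + 0.26×4.4 = 9.7020
Strategy C: R₀ = 0.83×0.0 + 0.64×1.9 + 0.36×11.3 = 5.2840
Highest R₀: strategy B with 9.7020.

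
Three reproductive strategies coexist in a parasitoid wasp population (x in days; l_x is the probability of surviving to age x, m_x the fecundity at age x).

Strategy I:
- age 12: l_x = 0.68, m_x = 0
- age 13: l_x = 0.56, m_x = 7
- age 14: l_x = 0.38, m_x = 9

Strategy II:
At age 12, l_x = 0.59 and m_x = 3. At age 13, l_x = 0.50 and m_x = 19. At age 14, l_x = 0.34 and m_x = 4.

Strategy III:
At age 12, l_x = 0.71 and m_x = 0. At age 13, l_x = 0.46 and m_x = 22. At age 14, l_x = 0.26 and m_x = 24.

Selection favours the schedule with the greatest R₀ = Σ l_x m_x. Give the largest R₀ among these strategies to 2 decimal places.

Strategy I: R₀ = 0.68×0 + 0.56×7 + 0.38×9 = 7.3400
Strategy II: R₀ = 0.59×3 + 0.50×19 + 0.34×4 = 12.6300
Strategy III: R₀ = 0.71×0 + 0.46×22 + 0.26×24 = 16.3600
Highest R₀: strategy III with 16.3600.

16.36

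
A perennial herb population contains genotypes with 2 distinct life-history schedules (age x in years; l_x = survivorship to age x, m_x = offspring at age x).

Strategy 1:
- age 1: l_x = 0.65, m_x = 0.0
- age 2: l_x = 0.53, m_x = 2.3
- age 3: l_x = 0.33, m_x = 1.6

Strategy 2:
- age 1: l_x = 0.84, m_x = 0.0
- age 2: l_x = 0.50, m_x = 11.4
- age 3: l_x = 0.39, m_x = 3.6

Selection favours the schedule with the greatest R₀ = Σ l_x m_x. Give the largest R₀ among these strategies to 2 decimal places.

7.10

Strategy 1: R₀ = 0.65×0.0 + 0.53×2.3 + 0.33×1.6 = 1.7470
Strategy 2: R₀ = 0.84×0.0 + 0.50×11.4 + 0.39×3.6 = 7.1040
Highest R₀: strategy 2 with 7.1040.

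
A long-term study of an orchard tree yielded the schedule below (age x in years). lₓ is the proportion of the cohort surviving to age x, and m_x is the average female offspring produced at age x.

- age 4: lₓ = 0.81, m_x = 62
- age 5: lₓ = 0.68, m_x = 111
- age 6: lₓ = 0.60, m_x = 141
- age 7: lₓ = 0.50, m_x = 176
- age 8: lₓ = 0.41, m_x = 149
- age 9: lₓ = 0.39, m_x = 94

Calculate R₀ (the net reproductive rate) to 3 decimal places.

R₀ = Σ lₓ m_x:
  age 4: 0.81 × 62 = 50.2200
  age 5: 0.68 × 111 = 75.4800
  age 6: 0.60 × 141 = 84.6000
  age 7: 0.50 × 176 = 88.0000
  age 8: 0.41 × 149 = 61.0900
  age 9: 0.39 × 94 = 36.6600
R₀ = 50.2200 + 75.4800 + 84.6000 + 88.0000 + 61.0900 + 36.6600 = 396.0500

396.050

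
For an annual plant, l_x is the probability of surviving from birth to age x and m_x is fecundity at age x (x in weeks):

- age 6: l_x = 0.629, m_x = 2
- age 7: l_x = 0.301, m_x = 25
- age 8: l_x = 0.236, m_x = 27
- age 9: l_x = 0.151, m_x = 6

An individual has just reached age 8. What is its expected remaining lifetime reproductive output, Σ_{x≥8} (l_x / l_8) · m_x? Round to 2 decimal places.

30.84

l_8 = 0.236. Conditional survival from age 8 to x is l_x / l_8.
  x=8: (0.236/0.236) × 27 = 27.0000
  x=9: (0.151/0.236) × 6 = 3.8390
Sum = 27.0000 + 3.8390 = 30.8390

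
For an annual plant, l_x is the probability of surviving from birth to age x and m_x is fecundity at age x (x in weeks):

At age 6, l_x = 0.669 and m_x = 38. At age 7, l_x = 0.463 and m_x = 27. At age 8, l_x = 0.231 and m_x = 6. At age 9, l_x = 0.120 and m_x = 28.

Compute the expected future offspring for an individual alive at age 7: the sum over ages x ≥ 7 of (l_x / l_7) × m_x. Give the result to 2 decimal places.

l_7 = 0.463. Conditional survival from age 7 to x is l_x / l_7.
  x=7: (0.463/0.463) × 27 = 27.0000
  x=8: (0.231/0.463) × 6 = 2.9935
  x=9: (0.120/0.463) × 28 = 7.2570
Sum = 27.0000 + 2.9935 + 7.2570 = 37.2505

37.25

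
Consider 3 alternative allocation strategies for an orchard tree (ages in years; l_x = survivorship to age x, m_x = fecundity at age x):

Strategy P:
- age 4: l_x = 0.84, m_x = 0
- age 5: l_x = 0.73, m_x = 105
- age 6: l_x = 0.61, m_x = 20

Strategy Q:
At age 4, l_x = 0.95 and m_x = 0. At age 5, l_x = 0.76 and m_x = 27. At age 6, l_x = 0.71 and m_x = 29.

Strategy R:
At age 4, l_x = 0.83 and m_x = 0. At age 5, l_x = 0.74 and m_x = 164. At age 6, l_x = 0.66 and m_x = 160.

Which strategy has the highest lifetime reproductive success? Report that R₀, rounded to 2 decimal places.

226.96

Strategy P: R₀ = 0.84×0 + 0.73×105 + 0.61×20 = 88.8500
Strategy Q: R₀ = 0.95×0 + 0.76×27 + 0.71×29 = 41.1100
Strategy R: R₀ = 0.83×0 + 0.74×164 + 0.66×160 = 226.9600
Highest R₀: strategy R with 226.9600.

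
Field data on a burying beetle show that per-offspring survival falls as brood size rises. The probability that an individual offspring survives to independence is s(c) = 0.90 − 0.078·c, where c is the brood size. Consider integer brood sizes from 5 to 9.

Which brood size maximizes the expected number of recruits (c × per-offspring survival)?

Expected recruits = c × s(c):
  c=5: 5 × 0.510 = 2.550
  c=6: 6 × 0.432 = 2.592
  c=7: 7 × 0.354 = 2.478
  c=8: 8 × 0.276 = 2.208
  c=9: 9 × 0.198 = 1.782
Maximum at c = 6 (2.592 recruits).

6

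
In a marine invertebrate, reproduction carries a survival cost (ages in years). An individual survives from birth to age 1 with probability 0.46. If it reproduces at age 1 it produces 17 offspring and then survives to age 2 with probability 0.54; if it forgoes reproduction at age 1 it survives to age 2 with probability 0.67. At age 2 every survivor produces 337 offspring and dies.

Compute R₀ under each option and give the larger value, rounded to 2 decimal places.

breed at age 1: R₀ = 0.46 × (17 + 0.54 × 337) = 0.46 × 198.9800 = 91.5308
delay to age 2: R₀ = 0.46 × (0.67 × 337) = 0.46 × 225.7900 = 103.8634
Higher: delay to age 2 (103.8634).

103.86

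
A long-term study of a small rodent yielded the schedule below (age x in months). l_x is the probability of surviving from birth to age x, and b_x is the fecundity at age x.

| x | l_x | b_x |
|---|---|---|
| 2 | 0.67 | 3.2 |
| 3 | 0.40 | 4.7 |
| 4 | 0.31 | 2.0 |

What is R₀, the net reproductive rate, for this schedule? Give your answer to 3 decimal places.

R₀ = Σ l_x b_x:
  age 2: 0.67 × 3.2 = 2.1440
  age 3: 0.40 × 4.7 = 1.8800
  age 4: 0.31 × 2.0 = 0.6200
R₀ = 2.1440 + 1.8800 + 0.6200 = 4.6440

4.644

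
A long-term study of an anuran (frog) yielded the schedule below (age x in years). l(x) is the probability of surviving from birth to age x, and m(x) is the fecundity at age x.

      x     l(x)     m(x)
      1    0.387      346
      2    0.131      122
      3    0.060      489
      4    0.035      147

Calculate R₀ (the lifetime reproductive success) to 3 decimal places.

R₀ = Σ l(x) m(x):
  age 1: 0.387 × 346 = 133.9020
  age 2: 0.131 × 122 = 15.9820
  age 3: 0.060 × 489 = 29.3400
  age 4: 0.035 × 147 = 5.1450
R₀ = 133.9020 + 15.9820 + 29.3400 + 5.1450 = 184.3690

184.369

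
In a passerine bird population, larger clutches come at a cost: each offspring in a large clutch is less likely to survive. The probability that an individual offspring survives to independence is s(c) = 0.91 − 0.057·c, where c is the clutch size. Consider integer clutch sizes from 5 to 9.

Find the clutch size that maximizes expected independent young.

Expected independent young = c × s(c):
  c=5: 5 × 0.625 = 3.125
  c=6: 6 × 0.568 = 3.408
  c=7: 7 × 0.511 = 3.577
  c=8: 8 × 0.454 = 3.632
  c=9: 9 × 0.397 = 3.573
Maximum at c = 8 (3.632 independent young).

8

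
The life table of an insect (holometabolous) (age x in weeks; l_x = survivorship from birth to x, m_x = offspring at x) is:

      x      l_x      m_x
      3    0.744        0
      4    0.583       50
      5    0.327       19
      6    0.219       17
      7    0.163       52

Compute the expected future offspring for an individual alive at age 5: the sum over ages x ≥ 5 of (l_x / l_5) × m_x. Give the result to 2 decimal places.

56.31

l_5 = 0.327. Conditional survival from age 5 to x is l_x / l_5.
  x=5: (0.327/0.327) × 19 = 19.0000
  x=6: (0.219/0.327) × 17 = 11.3853
  x=7: (0.163/0.327) × 52 = 25.9205
Sum = 19.0000 + 11.3853 + 25.9205 = 56.3058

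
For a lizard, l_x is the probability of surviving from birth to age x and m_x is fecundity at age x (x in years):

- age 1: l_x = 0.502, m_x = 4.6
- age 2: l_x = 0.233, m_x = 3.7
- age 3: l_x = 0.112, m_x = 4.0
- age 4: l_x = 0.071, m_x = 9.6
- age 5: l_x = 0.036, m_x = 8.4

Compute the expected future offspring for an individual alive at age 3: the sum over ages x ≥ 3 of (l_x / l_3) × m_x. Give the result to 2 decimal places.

l_3 = 0.112. Conditional survival from age 3 to x is l_x / l_3.
  x=3: (0.112/0.112) × 4.0 = 4.0000
  x=4: (0.071/0.112) × 9.6 = 6.0857
  x=5: (0.036/0.112) × 8.4 = 2.7000
Sum = 4.0000 + 6.0857 + 2.7000 = 12.7857

12.79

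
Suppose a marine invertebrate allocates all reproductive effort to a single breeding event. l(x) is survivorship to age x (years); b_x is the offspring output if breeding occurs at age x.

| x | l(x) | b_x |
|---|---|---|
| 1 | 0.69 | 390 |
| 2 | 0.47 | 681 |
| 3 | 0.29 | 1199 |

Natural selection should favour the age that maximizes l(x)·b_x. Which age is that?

Expected offspring if breeding at age x = l(x) × b_x:
  age 1: 0.69 × 390 = 269.100
  age 2: 0.47 × 681 = 320.070
  age 3: 0.29 × 1199 = 347.710
Maximum at age 3 (347.710).

3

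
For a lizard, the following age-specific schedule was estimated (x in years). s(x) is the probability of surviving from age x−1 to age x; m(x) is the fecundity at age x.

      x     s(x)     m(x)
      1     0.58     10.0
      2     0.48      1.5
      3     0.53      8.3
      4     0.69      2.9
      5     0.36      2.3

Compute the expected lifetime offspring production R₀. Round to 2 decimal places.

7.82

Survivorship from birth: l_x = s_1·s_2·…·s_x.
  l_1 = 0.58000
  l_2 = 0.27840
  l_3 = 0.14755
  l_4 = 0.10181
  l_5 = 0.03665
R₀ = Σ l_x m(x):
  age 1: 0.58000 × 10.0 = 5.8000
  age 2: 0.27840 × 1.5 = 0.4176
  age 3: 0.14755 × 8.3 = 1.2247
  age 4: 0.10181 × 2.9 = 0.2952
  age 5: 0.03665 × 2.3 = 0.0843
R₀ = 5.8000 + 0.4176 + 1.2247 + 0.2952 + 0.0843 = 7.8218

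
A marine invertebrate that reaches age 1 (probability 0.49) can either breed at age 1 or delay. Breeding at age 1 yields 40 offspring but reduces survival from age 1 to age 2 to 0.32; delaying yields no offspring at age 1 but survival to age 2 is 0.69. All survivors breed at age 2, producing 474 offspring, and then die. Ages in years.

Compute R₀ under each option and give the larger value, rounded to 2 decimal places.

breed at age 1: R₀ = 0.49 × (40 + 0.32 × 474) = 0.49 × 191.6800 = 93.9232
delay to age 2: R₀ = 0.49 × (0.69 × 474) = 0.49 × 327.0600 = 160.2594
Higher: delay to age 2 (160.2594).

160.26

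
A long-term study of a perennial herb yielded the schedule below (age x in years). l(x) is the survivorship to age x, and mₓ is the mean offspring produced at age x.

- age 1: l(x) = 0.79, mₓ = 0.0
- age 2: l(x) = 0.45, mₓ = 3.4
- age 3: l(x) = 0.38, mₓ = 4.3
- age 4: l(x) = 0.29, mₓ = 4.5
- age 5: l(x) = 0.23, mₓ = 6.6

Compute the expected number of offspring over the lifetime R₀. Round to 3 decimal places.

5.987

R₀ = Σ l(x) mₓ:
  age 1: 0.79 × 0.0 = 0.0000
  age 2: 0.45 × 3.4 = 1.5300
  age 3: 0.38 × 4.3 = 1.6340
  age 4: 0.29 × 4.5 = 1.3050
  age 5: 0.23 × 6.6 = 1.5180
R₀ = 0.0000 + 1.5300 + 1.6340 + 1.3050 + 1.5180 = 5.9870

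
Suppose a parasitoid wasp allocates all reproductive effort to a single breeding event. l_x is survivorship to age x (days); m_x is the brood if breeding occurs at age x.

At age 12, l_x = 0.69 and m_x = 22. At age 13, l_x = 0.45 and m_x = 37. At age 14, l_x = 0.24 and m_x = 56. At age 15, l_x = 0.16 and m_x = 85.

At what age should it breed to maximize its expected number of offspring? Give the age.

Expected offspring if breeding at age x = l_x × m_x:
  age 12: 0.69 × 22 = 15.180
  age 13: 0.45 × 37 = 16.650
  age 14: 0.24 × 56 = 13.440
  age 15: 0.16 × 85 = 13.600
Maximum at age 13 (16.650).

13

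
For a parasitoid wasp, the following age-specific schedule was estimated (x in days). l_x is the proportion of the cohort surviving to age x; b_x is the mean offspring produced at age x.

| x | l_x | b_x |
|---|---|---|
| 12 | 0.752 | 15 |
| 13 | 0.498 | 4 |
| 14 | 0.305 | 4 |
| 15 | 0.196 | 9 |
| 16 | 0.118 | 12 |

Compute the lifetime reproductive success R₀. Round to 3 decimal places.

17.672

R₀ = Σ l_x b_x:
  age 12: 0.752 × 15 = 11.2800
  age 13: 0.498 × 4 = 1.9920
  age 14: 0.305 × 4 = 1.2200
  age 15: 0.196 × 9 = 1.7640
  age 16: 0.118 × 12 = 1.4160
R₀ = 11.2800 + 1.9920 + 1.2200 + 1.7640 + 1.4160 = 17.6720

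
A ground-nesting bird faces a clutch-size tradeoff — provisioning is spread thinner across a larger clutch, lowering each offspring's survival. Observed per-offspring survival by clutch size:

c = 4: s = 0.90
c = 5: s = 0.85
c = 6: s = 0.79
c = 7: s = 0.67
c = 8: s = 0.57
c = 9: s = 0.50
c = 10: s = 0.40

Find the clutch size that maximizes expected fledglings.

6

Expected fledglings = c × s(c):
  c=4: 4 × 0.90 = 3.600
  c=5: 5 × 0.85 = 4.250
  c=6: 6 × 0.79 = 4.740
  c=7: 7 × 0.67 = 4.690
  c=8: 8 × 0.57 = 4.560
  c=9: 9 × 0.50 = 4.500
  c=10: 10 × 0.40 = 4.000
Maximum at c = 6 (4.740 fledglings).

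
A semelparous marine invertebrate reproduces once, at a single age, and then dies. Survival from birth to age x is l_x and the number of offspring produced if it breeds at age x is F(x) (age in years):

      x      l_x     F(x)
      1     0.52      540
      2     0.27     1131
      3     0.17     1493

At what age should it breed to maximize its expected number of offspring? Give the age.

Expected offspring if breeding at age x = l_x × F(x):
  age 1: 0.52 × 540 = 280.800
  age 2: 0.27 × 1131 = 305.370
  age 3: 0.17 × 1493 = 253.810
Maximum at age 2 (305.370).

2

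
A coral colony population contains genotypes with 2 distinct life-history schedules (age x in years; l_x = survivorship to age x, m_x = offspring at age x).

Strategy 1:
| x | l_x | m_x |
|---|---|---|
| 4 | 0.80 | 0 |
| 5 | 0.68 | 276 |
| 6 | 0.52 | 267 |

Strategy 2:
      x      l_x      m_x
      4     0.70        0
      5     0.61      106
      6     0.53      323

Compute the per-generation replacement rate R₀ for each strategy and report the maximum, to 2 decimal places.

326.52

Strategy 1: R₀ = 0.80×0 + 0.68×276 + 0.52×267 = 326.5200
Strategy 2: R₀ = 0.70×0 + 0.61×106 + 0.53×323 = 235.8500
Highest R₀: strategy 1 with 326.5200.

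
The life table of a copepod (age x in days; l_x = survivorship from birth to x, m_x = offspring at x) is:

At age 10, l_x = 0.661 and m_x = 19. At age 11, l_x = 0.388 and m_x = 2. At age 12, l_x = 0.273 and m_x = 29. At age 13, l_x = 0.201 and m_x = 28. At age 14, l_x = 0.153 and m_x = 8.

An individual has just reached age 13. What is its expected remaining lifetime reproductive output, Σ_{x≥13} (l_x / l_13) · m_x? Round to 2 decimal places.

34.09

l_13 = 0.201. Conditional survival from age 13 to x is l_x / l_13.
  x=13: (0.201/0.201) × 28 = 28.0000
  x=14: (0.153/0.201) × 8 = 6.0896
Sum = 28.0000 + 6.0896 = 34.0896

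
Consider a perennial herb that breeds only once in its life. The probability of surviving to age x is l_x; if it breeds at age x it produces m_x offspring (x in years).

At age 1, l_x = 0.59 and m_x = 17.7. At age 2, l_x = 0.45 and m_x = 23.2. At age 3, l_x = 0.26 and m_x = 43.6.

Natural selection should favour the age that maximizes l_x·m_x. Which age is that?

3

Expected offspring if breeding at age x = l_x × m_x:
  age 1: 0.59 × 17.7 = 10.443
  age 2: 0.45 × 23.2 = 10.440
  age 3: 0.26 × 43.6 = 11.336
Maximum at age 3 (11.336).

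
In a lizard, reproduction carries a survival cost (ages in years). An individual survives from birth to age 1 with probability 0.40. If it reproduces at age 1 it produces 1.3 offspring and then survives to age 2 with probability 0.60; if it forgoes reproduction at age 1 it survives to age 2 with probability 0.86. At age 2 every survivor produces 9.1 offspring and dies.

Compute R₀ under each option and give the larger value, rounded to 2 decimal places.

3.13

breed at age 1: R₀ = 0.40 × (1.3 + 0.60 × 9.1) = 0.40 × 6.7600 = 2.7040
delay to age 2: R₀ = 0.40 × (0.86 × 9.1) = 0.40 × 7.8260 = 3.1304
Higher: delay to age 2 (3.1304).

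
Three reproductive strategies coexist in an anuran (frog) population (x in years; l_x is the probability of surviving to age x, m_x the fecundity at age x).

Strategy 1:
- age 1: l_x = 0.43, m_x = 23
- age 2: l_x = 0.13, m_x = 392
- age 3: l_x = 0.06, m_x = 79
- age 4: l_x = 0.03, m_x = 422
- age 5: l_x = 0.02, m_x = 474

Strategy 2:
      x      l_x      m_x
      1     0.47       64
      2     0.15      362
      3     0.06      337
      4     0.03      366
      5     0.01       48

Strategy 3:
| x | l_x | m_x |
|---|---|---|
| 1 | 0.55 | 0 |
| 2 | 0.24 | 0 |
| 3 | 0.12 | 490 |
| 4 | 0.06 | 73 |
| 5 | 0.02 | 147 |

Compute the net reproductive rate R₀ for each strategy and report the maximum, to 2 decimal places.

116.06

Strategy 1: R₀ = 0.43×23 + 0.13×392 + 0.06×79 + 0.03×422 + 0.02×474 = 87.7300
Strategy 2: R₀ = 0.47×64 + 0.15×362 + 0.06×337 + 0.03×366 + 0.01×48 = 116.0600
Strategy 3: R₀ = 0.55×0 + 0.24×0 + 0.12×490 + 0.06×73 + 0.02×147 = 66.1200
Highest R₀: strategy 2 with 116.0600.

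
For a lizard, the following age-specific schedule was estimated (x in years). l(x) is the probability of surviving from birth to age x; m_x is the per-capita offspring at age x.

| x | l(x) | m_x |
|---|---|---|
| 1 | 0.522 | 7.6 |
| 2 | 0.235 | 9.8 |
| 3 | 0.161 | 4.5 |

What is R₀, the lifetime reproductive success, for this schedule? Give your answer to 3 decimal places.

6.995

R₀ = Σ l(x) m_x:
  age 1: 0.522 × 7.6 = 3.9672
  age 2: 0.235 × 9.8 = 2.3030
  age 3: 0.161 × 4.5 = 0.7245
R₀ = 3.9672 + 2.3030 + 0.7245 = 6.9947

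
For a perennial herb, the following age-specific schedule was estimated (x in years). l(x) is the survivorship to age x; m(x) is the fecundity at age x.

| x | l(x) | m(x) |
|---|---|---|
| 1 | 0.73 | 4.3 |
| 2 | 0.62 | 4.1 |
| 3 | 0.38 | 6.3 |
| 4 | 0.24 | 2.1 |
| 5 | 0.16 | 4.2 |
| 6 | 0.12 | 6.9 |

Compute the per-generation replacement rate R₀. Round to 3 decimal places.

10.079

R₀ = Σ l(x) m(x):
  age 1: 0.73 × 4.3 = 3.1390
  age 2: 0.62 × 4.1 = 2.5420
  age 3: 0.38 × 6.3 = 2.3940
  age 4: 0.24 × 2.1 = 0.5040
  age 5: 0.16 × 4.2 = 0.6720
  age 6: 0.12 × 6.9 = 0.8280
R₀ = 3.1390 + 2.5420 + 2.3940 + 0.5040 + 0.6720 + 0.8280 = 10.0790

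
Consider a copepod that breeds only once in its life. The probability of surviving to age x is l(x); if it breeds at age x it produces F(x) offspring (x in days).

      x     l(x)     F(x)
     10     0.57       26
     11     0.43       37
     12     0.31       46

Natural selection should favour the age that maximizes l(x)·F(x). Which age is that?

11

Expected offspring if breeding at age x = l(x) × F(x):
  age 10: 0.57 × 26 = 14.820
  age 11: 0.43 × 37 = 15.910
  age 12: 0.31 × 46 = 14.260
Maximum at age 11 (15.910).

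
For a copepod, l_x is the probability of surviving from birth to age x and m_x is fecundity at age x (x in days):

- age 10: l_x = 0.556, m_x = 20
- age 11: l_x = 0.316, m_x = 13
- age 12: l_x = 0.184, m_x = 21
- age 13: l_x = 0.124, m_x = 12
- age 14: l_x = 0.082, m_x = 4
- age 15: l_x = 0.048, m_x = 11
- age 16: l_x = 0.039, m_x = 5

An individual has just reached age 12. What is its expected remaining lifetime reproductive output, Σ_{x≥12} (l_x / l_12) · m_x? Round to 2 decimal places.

l_12 = 0.184. Conditional survival from age 12 to x is l_x / l_12.
  x=12: (0.184/0.184) × 21 = 21.0000
  x=13: (0.124/0.184) × 12 = 8.0870
  x=14: (0.082/0.184) × 4 = 1.7826
  x=15: (0.048/0.184) × 11 = 2.8696
  x=16: (0.039/0.184) × 5 = 1.0598
Sum = 21.0000 + 8.0870 + 1.7826 + 2.8696 + 1.0598 = 34.7989

34.80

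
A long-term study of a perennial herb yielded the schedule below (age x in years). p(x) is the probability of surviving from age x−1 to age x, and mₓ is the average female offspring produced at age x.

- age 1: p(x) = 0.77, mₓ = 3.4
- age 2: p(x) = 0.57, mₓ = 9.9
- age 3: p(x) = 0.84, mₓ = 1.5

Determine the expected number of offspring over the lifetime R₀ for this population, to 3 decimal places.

Survivorship from birth: l_x = p_1·p_2·…·p_x.
  l_1 = 0.77000
  l_2 = 0.43890
  l_3 = 0.36868
R₀ = Σ l_x mₓ:
  age 1: 0.77000 × 3.4 = 2.6180
  age 2: 0.43890 × 9.9 = 4.3451
  age 3: 0.36868 × 1.5 = 0.5530
R₀ = 2.6180 + 4.3451 + 0.5530 = 7.5161

7.516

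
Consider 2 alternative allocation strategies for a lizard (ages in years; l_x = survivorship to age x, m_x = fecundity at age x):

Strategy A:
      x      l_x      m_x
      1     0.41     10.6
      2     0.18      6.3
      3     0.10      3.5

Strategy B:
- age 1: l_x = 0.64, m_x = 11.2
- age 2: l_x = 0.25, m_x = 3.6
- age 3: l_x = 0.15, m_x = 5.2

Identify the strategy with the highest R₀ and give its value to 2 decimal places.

Strategy A: R₀ = 0.41×10.6 + 0.18×6.3 + 0.10×3.5 = 5.8300
Strategy B: R₀ = 0.64×11.2 + 0.25×3.6 + 0.15×5.2 = 8.8480
Highest R₀: strategy B with 8.8480.

8.85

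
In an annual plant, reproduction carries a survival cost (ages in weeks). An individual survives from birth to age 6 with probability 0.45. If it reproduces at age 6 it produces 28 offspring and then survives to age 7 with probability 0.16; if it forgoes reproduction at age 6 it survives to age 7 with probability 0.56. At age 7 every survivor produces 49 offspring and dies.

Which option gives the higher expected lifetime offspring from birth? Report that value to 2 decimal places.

16.13

breed at age 6: R₀ = 0.45 × (28 + 0.16 × 49) = 0.45 × 35.8400 = 16.1280
delay to age 7: R₀ = 0.45 × (0.56 × 49) = 0.45 × 27.4400 = 12.3480
Higher: breed at age 6 (16.1280).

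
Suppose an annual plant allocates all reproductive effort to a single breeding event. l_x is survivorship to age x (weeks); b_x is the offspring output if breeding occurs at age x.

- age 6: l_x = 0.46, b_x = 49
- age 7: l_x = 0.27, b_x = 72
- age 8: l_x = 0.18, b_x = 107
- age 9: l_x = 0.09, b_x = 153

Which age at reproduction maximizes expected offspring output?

6

Expected offspring if breeding at age x = l_x × b_x:
  age 6: 0.46 × 49 = 22.540
  age 7: 0.27 × 72 = 19.440
  age 8: 0.18 × 107 = 19.260
  age 9: 0.09 × 153 = 13.770
Maximum at age 6 (22.540).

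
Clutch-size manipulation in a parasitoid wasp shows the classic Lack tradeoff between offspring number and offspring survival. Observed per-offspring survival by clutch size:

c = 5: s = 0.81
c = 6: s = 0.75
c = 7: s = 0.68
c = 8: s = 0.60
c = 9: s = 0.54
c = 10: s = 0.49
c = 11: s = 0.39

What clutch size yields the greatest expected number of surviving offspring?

10

Expected surviving offspring = c × s(c):
  c=5: 5 × 0.81 = 4.050
  c=6: 6 × 0.75 = 4.500
  c=7: 7 × 0.68 = 4.760
  c=8: 8 × 0.60 = 4.800
  c=9: 9 × 0.54 = 4.860
  c=10: 10 × 0.49 = 4.900
  c=11: 11 × 0.39 = 4.290
Maximum at c = 10 (4.900 surviving offspring).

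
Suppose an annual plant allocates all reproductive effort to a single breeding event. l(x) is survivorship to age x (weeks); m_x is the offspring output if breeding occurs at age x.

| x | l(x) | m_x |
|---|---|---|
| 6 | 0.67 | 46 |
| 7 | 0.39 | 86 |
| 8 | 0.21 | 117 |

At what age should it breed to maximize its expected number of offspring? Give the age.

7

Expected offspring if breeding at age x = l(x) × m_x:
  age 6: 0.67 × 46 = 30.820
  age 7: 0.39 × 86 = 33.540
  age 8: 0.21 × 117 = 24.570
Maximum at age 7 (33.540).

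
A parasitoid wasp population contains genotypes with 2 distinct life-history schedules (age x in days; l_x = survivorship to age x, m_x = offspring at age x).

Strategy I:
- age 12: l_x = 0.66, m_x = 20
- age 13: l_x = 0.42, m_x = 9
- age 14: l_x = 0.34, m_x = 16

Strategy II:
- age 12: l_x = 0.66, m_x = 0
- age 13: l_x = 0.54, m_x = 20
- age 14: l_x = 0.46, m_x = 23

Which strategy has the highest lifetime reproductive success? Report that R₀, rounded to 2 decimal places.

22.42

Strategy I: R₀ = 0.66×20 + 0.42×9 + 0.34×16 = 22.4200
Strategy II: R₀ = 0.66×0 + 0.54×20 + 0.46×23 = 21.3800
Highest R₀: strategy I with 22.4200.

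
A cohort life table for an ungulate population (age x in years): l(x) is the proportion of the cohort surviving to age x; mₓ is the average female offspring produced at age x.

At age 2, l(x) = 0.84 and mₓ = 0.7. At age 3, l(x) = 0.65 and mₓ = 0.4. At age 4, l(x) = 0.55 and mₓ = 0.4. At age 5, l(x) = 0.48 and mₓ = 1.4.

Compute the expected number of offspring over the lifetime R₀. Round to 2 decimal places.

1.74

R₀ = Σ l(x) mₓ:
  age 2: 0.84 × 0.7 = 0.5880
  age 3: 0.65 × 0.4 = 0.2600
  age 4: 0.55 × 0.4 = 0.2200
  age 5: 0.48 × 1.4 = 0.6720
R₀ = 0.5880 + 0.2600 + 0.2200 + 0.6720 = 1.7400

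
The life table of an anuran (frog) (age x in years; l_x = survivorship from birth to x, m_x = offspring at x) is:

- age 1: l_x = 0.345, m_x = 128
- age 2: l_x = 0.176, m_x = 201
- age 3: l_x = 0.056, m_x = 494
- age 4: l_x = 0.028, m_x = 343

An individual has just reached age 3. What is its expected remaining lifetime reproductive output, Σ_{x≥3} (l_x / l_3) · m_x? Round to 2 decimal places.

665.50

l_3 = 0.056. Conditional survival from age 3 to x is l_x / l_3.
  x=3: (0.056/0.056) × 494 = 494.0000
  x=4: (0.028/0.056) × 343 = 171.5000
Sum = 494.0000 + 171.5000 = 665.5000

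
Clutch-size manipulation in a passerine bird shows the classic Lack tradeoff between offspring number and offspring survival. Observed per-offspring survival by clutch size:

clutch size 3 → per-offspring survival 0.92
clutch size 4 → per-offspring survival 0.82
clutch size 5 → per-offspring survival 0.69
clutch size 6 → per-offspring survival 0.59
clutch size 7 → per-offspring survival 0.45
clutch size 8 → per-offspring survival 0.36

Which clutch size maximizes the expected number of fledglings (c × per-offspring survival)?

Expected fledglings = c × s(c):
  c=3: 3 × 0.92 = 2.760
  c=4: 4 × 0.82 = 3.280
  c=5: 5 × 0.69 = 3.450
  c=6: 6 × 0.59 = 3.540
  c=7: 7 × 0.45 = 3.150
  c=8: 8 × 0.36 = 2.880
Maximum at c = 6 (3.540 fledglings).

6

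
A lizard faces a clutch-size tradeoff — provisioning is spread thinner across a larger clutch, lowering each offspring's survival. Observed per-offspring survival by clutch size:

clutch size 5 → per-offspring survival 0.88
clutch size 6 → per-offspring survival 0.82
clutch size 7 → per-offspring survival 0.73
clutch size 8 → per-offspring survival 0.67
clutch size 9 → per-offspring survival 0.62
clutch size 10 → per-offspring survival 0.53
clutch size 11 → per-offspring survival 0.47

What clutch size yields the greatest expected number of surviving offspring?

9

Expected surviving offspring = c × s(c):
  c=5: 5 × 0.88 = 4.400
  c=6: 6 × 0.82 = 4.920
  c=7: 7 × 0.73 = 5.110
  c=8: 8 × 0.67 = 5.360
  c=9: 9 × 0.62 = 5.580
  c=10: 10 × 0.53 = 5.300
  c=11: 11 × 0.47 = 5.170
Maximum at c = 9 (5.580 surviving offspring).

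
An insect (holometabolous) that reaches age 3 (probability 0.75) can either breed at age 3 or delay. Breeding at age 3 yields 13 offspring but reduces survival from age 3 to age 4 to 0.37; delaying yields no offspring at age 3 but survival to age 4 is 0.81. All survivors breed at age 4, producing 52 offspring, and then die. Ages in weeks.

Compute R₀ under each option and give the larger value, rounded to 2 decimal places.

breed at age 3: R₀ = 0.75 × (13 + 0.37 × 52) = 0.75 × 32.2400 = 24.1800
delay to age 4: R₀ = 0.75 × (0.81 × 52) = 0.75 × 42.1200 = 31.5900
Higher: delay to age 4 (31.5900).

31.59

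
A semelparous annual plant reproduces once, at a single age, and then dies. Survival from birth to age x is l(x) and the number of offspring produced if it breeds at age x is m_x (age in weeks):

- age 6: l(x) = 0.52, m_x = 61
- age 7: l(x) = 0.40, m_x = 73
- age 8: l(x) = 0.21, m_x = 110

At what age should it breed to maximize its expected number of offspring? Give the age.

6

Expected offspring if breeding at age x = l(x) × m_x:
  age 6: 0.52 × 61 = 31.720
  age 7: 0.40 × 73 = 29.200
  age 8: 0.21 × 110 = 23.100
Maximum at age 6 (31.720).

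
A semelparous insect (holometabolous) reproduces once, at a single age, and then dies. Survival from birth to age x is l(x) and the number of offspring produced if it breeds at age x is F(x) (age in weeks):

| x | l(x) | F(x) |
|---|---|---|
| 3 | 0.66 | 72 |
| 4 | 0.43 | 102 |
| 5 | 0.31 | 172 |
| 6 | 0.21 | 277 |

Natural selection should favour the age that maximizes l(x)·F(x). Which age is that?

6

Expected offspring if breeding at age x = l(x) × F(x):
  age 3: 0.66 × 72 = 47.520
  age 4: 0.43 × 102 = 43.860
  age 5: 0.31 × 172 = 53.320
  age 6: 0.21 × 277 = 58.170
Maximum at age 6 (58.170).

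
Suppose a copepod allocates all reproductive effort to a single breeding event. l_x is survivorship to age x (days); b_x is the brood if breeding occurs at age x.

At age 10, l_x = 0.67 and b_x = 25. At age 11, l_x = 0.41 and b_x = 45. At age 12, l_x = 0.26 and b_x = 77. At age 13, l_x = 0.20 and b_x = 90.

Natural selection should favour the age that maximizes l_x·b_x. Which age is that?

12

Expected offspring if breeding at age x = l_x × b_x:
  age 10: 0.67 × 25 = 16.750
  age 11: 0.41 × 45 = 18.450
  age 12: 0.26 × 77 = 20.020
  age 13: 0.20 × 90 = 18.000
Maximum at age 12 (20.020).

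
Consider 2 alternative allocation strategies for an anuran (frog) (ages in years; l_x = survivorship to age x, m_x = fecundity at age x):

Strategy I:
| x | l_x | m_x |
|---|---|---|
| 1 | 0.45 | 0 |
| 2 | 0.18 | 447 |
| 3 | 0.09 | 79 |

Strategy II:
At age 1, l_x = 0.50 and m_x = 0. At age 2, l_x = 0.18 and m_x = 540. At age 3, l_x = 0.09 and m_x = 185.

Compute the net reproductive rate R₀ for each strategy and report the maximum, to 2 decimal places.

Strategy I: R₀ = 0.45×0 + 0.18×447 + 0.09×79 = 87.5700
Strategy II: R₀ = 0.50×0 + 0.18×540 + 0.09×185 = 113.8500
Highest R₀: strategy II with 113.8500.

113.85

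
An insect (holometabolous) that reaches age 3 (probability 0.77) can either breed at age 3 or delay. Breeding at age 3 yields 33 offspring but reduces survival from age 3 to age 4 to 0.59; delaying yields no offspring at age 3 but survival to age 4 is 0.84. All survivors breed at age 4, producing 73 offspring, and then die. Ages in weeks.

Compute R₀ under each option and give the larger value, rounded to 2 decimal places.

58.57

breed at age 3: R₀ = 0.77 × (33 + 0.59 × 73) = 0.77 × 76.0700 = 58.5739
delay to age 4: R₀ = 0.77 × (0.84 × 73) = 0.77 × 61.3200 = 47.2164
Higher: breed at age 3 (58.5739).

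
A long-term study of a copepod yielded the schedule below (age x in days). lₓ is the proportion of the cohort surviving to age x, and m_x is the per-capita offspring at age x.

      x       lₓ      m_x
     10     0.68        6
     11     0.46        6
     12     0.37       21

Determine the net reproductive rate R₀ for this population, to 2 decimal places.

14.61

R₀ = Σ lₓ m_x:
  age 10: 0.68 × 6 = 4.0800
  age 11: 0.46 × 6 = 2.7600
  age 12: 0.37 × 21 = 7.7700
R₀ = 4.0800 + 2.7600 + 7.7700 = 14.6100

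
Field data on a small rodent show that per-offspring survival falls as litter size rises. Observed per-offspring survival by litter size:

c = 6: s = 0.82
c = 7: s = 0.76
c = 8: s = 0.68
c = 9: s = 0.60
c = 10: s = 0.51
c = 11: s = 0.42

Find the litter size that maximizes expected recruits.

8

Expected recruits = c × s(c):
  c=6: 6 × 0.82 = 4.920
  c=7: 7 × 0.76 = 5.320
  c=8: 8 × 0.68 = 5.440
  c=9: 9 × 0.60 = 5.400
  c=10: 10 × 0.51 = 5.100
  c=11: 11 × 0.42 = 4.620
Maximum at c = 8 (5.440 recruits).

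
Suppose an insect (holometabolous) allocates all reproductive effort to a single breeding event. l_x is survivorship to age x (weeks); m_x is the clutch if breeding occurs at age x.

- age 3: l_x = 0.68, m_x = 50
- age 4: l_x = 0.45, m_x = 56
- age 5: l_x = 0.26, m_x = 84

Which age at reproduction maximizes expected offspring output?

3

Expected offspring if breeding at age x = l_x × m_x:
  age 3: 0.68 × 50 = 34.000
  age 4: 0.45 × 56 = 25.200
  age 5: 0.26 × 84 = 21.840
Maximum at age 3 (34.000).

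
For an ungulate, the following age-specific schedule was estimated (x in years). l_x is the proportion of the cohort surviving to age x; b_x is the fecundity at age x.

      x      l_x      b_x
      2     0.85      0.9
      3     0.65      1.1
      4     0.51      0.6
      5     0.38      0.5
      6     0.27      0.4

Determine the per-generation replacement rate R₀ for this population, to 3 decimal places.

R₀ = Σ l_x b_x:
  age 2: 0.85 × 0.9 = 0.7650
  age 3: 0.65 × 1.1 = 0.7150
  age 4: 0.51 × 0.6 = 0.3060
  age 5: 0.38 × 0.5 = 0.1900
  age 6: 0.27 × 0.4 = 0.1080
R₀ = 0.7650 + 0.7150 + 0.3060 + 0.1900 + 0.1080 = 2.0840

2.084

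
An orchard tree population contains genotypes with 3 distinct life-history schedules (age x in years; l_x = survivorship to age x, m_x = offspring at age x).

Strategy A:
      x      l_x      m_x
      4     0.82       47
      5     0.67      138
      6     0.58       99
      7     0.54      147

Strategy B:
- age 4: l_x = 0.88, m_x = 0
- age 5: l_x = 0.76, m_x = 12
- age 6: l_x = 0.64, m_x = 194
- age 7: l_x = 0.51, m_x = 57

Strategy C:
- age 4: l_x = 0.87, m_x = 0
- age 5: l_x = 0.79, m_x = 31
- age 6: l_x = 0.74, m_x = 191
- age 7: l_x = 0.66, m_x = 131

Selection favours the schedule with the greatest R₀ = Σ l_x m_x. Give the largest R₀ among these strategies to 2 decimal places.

Strategy A: R₀ = 0.82×47 + 0.67×138 + 0.58×99 + 0.54×147 = 267.8000
Strategy B: R₀ = 0.88×0 + 0.76×12 + 0.64×194 + 0.51×57 = 162.3500
Strategy C: R₀ = 0.87×0 + 0.79×31 + 0.74×191 + 0.66×131 = 252.2900
Highest R₀: strategy A with 267.8000.

267.80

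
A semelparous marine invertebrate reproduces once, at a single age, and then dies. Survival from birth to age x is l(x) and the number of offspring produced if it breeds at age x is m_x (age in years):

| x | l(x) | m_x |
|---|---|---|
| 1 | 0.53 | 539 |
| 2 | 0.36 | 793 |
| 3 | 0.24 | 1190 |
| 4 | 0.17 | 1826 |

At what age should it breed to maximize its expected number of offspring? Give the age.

4

Expected offspring if breeding at age x = l(x) × m_x:
  age 1: 0.53 × 539 = 285.670
  age 2: 0.36 × 793 = 285.480
  age 3: 0.24 × 1190 = 285.600
  age 4: 0.17 × 1826 = 310.420
Maximum at age 4 (310.420).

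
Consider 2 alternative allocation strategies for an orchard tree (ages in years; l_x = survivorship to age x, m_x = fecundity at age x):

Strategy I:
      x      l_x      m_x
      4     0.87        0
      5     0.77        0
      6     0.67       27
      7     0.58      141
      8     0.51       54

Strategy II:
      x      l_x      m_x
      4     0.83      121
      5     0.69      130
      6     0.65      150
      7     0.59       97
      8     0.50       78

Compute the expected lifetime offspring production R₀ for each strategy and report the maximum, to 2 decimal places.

383.86

Strategy I: R₀ = 0.87×0 + 0.77×0 + 0.67×27 + 0.58×141 + 0.51×54 = 127.4100
Strategy II: R₀ = 0.83×121 + 0.69×130 + 0.65×150 + 0.59×97 + 0.50×78 = 383.8600
Highest R₀: strategy II with 383.8600.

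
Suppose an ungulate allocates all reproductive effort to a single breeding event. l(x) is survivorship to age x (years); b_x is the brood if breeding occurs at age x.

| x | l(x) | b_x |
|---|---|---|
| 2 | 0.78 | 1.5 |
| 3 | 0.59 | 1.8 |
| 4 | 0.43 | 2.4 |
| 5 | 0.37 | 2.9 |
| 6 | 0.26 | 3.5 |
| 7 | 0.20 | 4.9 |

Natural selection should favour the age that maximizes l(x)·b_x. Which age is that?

Expected offspring if breeding at age x = l(x) × b_x:
  age 2: 0.78 × 1.5 = 1.170
  age 3: 0.59 × 1.8 = 1.062
  age 4: 0.43 × 2.4 = 1.032
  age 5: 0.37 × 2.9 = 1.073
  age 6: 0.26 × 3.5 = 0.910
  age 7: 0.20 × 4.9 = 0.980
Maximum at age 2 (1.170).

2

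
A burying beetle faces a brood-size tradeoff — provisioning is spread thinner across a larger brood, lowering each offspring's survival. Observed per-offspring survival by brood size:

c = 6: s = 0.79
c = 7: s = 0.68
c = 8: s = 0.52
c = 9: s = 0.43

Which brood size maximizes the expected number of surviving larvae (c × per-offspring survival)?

Expected surviving larvae = c × s(c):
  c=6: 6 × 0.79 = 4.740
  c=7: 7 × 0.68 = 4.760
  c=8: 8 × 0.52 = 4.160
  c=9: 9 × 0.43 = 3.870
Maximum at c = 7 (4.760 surviving larvae).

7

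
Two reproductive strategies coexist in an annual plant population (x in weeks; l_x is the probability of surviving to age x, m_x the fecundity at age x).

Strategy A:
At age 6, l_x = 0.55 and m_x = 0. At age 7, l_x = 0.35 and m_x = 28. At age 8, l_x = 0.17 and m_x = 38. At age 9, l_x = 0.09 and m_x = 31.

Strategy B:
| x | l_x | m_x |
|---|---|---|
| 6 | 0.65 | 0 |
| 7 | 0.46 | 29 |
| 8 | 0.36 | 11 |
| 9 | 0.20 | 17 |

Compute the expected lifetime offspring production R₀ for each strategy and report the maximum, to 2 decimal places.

Strategy A: R₀ = 0.55×0 + 0.35×28 + 0.17×38 + 0.09×31 = 19.0500
Strategy B: R₀ = 0.65×0 + 0.46×29 + 0.36×11 + 0.20×17 = 20.7000
Highest R₀: strategy B with 20.7000.

20.70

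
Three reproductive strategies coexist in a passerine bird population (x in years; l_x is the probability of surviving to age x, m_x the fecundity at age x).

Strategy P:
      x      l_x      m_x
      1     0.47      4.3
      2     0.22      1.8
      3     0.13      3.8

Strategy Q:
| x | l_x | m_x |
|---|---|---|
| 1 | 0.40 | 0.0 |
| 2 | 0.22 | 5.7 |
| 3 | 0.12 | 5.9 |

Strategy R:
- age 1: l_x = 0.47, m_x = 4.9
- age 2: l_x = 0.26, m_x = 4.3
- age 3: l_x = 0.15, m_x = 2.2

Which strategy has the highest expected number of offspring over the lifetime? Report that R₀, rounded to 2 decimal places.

3.75

Strategy P: R₀ = 0.47×4.3 + 0.22×1.8 + 0.13×3.8 = 2.9110
Strategy Q: R₀ = 0.40×0.0 + 0.22×5.7 + 0.12×5.9 = 1.9620
Strategy R: R₀ = 0.47×4.9 + 0.26×4.3 + 0.15×2.2 = 3.7510
Highest R₀: strategy R with 3.7510.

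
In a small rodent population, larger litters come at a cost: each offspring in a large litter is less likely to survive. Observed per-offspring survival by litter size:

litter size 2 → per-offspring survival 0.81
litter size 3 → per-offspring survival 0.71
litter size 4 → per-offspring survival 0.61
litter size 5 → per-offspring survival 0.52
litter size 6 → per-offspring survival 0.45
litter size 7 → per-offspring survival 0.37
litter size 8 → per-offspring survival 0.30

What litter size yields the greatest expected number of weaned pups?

6

Expected weaned pups = c × s(c):
  c=2: 2 × 0.81 = 1.620
  c=3: 3 × 0.71 = 2.130
  c=4: 4 × 0.61 = 2.440
  c=5: 5 × 0.52 = 2.600
  c=6: 6 × 0.45 = 2.700
  c=7: 7 × 0.37 = 2.590
  c=8: 8 × 0.30 = 2.400
Maximum at c = 6 (2.700 weaned pups).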